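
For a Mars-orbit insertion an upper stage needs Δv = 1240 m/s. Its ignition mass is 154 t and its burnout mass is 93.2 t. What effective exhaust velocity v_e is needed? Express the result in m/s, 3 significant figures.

v_e ≈ 2470 m/s

ln(m₀/m_f) = ln(154000/93200) = ln(1.652) = 0.5022.
Rocket equation: v_e = Δv / ln(m₀/m_f) = 1240 / 0.5022 = 2469.1 m/s.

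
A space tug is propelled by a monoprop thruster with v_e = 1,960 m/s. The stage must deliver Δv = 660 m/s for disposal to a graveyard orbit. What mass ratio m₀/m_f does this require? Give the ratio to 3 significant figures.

mass ratio ≈ 1.40

Rocket equation: m₀/m_f = exp(Δv / v_e) = exp(660 / 1960.0) = exp(0.3367) = 1.4004.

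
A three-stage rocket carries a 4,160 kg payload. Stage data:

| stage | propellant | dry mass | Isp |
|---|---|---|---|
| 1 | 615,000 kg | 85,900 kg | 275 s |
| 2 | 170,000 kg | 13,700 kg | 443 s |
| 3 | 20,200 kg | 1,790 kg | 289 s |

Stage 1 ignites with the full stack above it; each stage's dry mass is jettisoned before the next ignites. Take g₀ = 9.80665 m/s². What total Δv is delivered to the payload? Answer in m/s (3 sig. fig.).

Ignition mass of stage 1 = 615,000+85,900 + 170,000+13,700 + 20,200+1,790 + 4,160 = 910,750 kg.
Stage 1: m₀ = 910,750 kg, m_f = 910,750 − 615,000 = 295,750 kg; Δv = 275×9.80665×ln(3.079) = 2696.8×1.1248 ≈ 3033 m/s.
Stage 2: m₀ = 209,850 kg, m_f = 209,850 − 170,000 = 39,850 kg; Δv = 443×9.80665×ln(5.266) = 4344.3×1.6613 ≈ 7217 m/s.
Stage 3: m₀ = 26,150 kg, m_f = 26,150 − 20,200 = 5,950 kg; Δv = 289×9.80665×ln(4.395) = 2834.1×1.4805 ≈ 4196 m/s.
Total Δv = 3033 + 7217 + 4196 = 14446 m/s.

Δv ≈ 14400 m/s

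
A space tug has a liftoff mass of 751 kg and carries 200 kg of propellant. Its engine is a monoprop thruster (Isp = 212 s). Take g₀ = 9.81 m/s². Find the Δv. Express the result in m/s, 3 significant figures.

Δv ≈ 644 m/s

v_e = Isp · g₀ = 212 × 9.81 = 2079.7 m/s.
m_f = m₀ − m_prop = 751 − 200 = 551 kg.
From the ideal rocket equation, Δv = v_e · ln(m₀/m_f) = 2079.7 × ln(1.363) = 2079.7 × 0.3097 ≈ 644.0 m/s.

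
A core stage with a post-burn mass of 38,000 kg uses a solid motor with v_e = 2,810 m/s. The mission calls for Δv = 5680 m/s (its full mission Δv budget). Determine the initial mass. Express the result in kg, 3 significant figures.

initial mass ≈ 287000 kg

m₀/m_f = exp(Δv / v_e) = exp(5680 / 2810.0) = exp(2.0214) = 7.5485.
m₀ = m_f × 7.5485 = 38,000 × 7.5485 = 286,843 kg.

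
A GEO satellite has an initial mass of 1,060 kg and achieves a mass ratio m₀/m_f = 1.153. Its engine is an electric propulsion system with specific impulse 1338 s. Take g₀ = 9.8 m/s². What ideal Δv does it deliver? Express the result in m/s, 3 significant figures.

v_e = Isp · g₀ = 1338 × 9.8 = 13112.4 m/s.
Using Δv = v_e ln(m₀/m_f): Δv = v_e · ln(1.153) = 13112.4 × 0.1424 ≈ 1866.8 m/s.

Δv ≈ 1870 m/s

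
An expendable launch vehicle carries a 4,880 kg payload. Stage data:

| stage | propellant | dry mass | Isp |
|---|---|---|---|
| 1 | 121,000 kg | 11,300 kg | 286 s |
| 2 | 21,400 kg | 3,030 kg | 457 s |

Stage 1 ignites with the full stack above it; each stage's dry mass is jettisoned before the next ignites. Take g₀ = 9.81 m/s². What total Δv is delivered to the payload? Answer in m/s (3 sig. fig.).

Ignition mass of stage 1 = 121,000+11,300 + 21,400+3,030 + 4,880 = 161,610 kg.
Stage 1: m₀ = 161,610 kg, m_f = 161,610 − 121,000 = 40,610 kg; Δv = 286×9.81×ln(3.98) = 2805.7×1.3812 ≈ 3875 m/s.
Stage 2: m₀ = 29,310 kg, m_f = 29,310 − 21,400 = 7,910 kg; Δv = 457×9.81×ln(3.705) = 4483.2×1.3098 ≈ 5872 m/s.
Total Δv = 3875 + 5872 = 9747 m/s.

Δv ≈ 9750 m/s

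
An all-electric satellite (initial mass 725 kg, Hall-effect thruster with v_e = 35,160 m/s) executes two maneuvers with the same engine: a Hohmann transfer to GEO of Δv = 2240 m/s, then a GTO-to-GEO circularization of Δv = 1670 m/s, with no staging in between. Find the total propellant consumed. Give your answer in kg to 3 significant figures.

After the first burn: m = 725 × exp(−2240/35160.0) = 725 × 0.93828 = 680.253 kg.
After the second burn: m = 680.253 × exp(−1670/35160.0) = 680.253 × 0.95361 = 648.696 kg.
Total propellant = m₀ − m_final = 725 − 648.696 = 76.304 kg.

total propellant consumed ≈ 76.3 kg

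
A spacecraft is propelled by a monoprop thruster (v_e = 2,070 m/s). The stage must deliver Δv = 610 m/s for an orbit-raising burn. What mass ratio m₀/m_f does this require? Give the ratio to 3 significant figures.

Using Δv = v_e ln(m₀/m_f): m₀/m_f = exp(Δv / v_e) = exp(610 / 2070.0) = exp(0.2947) = 1.3427.

mass ratio ≈ 1.34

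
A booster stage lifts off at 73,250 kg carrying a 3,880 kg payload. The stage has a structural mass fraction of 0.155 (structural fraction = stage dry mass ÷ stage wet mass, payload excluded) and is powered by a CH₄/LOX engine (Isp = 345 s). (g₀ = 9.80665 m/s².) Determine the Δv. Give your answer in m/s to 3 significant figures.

Δv ≈ 5450 m/s

Stage wet mass = m₀ − payload = 73,250 − 3,880 = 69,370 kg.
Stage dry mass = ε × stage wet mass = 0.155 × 69,370 = 10,752.4 kg.
Burnout mass m_f = stage dry + payload = 10,752.4 + 3,880 = 14,632.4 kg.
v_e = Isp · g₀ = 345 × 9.80665 = 3383.3 m/s.
By the Tsiolkovsky rocket equation, Δv = v_e · ln(73,250/14,632.4) = 3383.3 × ln(5.006) = 3383.3 × 1.6106 ≈ 5449 m/s.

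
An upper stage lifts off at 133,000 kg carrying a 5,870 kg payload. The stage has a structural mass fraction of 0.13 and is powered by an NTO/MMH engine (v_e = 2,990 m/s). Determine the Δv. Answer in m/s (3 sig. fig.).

Δv ≈ 5330 m/s

Stage wet mass = m₀ − payload = 133,000 − 5,870 = 127,130 kg.
Stage dry mass = ε × stage wet mass = 0.13 × 127,130 = 16,526.9 kg.
Burnout mass m_f = stage dry + payload = 16,526.9 + 5,870 = 22,396.9 kg.
Δv = v_e · ln(133,000/22,396.9) = 2990.0 × ln(5.938) = 2990.0 × 1.7814 ≈ 5326 m/s.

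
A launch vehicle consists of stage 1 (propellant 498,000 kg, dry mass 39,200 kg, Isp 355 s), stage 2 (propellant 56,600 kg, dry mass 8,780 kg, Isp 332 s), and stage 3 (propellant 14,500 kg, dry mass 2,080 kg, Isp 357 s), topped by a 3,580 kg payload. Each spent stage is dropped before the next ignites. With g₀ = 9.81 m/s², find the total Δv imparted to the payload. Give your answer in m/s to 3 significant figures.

Δv ≈ 13600 m/s

Ignition mass of stage 1 = 498,000+39,200 + 56,600+8,780 + 14,500+2,080 + 3,580 = 622,740 kg.
Stage 1: m₀ = 622,740 kg, m_f = 622,740 − 498,000 = 124,740 kg; Δv = 355×9.81×ln(4.992) = 3482.6×1.6079 ≈ 5600 m/s.
Stage 2: m₀ = 85,540 kg, m_f = 85,540 − 56,600 = 28,940 kg; Δv = 332×9.81×ln(2.956) = 3256.9×1.0838 ≈ 3530 m/s.
Stage 3: m₀ = 20,160 kg, m_f = 20,160 − 14,500 = 5,660 kg; Δv = 357×9.81×ln(3.562) = 3502.2×1.2703 ≈ 4449 m/s.
Total Δv = 5600 + 3530 + 4449 = 13579 m/s.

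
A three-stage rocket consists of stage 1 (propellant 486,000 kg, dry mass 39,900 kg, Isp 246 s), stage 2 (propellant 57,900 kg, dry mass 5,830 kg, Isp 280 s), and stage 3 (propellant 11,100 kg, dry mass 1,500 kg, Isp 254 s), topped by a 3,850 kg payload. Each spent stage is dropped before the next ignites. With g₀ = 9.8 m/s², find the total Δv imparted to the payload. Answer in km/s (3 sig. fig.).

Ignition mass of stage 1 = 486,000+39,900 + 57,900+5,830 + 11,100+1,500 + 3,850 = 606,080 kg.
Stage 1: m₀ = 606,080 kg, m_f = 606,080 − 486,000 = 120,080 kg; Δv = 246×9.8×ln(5.047) = 2410.8×1.6189 ≈ 3903 m/s.
Stage 2: m₀ = 80,180 kg, m_f = 80,180 − 57,900 = 22,280 kg; Δv = 280×9.8×ln(3.599) = 2744.0×1.2806 ≈ 3514 m/s.
Stage 3: m₀ = 16,450 kg, m_f = 16,450 − 11,100 = 5,350 kg; Δv = 254×9.8×ln(3.075) = 2489.2×1.1232 ≈ 2796 m/s.
Total Δv = 3903 + 3514 + 2796 = 10213 m/s.

Δv ≈ 10.2 km/s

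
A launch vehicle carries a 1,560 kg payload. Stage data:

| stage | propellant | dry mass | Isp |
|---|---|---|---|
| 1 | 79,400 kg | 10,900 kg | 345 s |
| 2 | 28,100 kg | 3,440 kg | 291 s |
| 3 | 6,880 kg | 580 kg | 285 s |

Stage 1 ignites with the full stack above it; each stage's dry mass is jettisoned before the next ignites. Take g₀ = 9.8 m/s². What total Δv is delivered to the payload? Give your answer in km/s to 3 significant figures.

Ignition mass of stage 1 = 79,400+10,900 + 28,100+3,440 + 6,880+580 + 1,560 = 130,860 kg.
Stage 1: m₀ = 130,860 kg, m_f = 130,860 − 79,400 = 51,460 kg; Δv = 345×9.8×ln(2.543) = 3381.0×0.9333 ≈ 3156 m/s.
Stage 2: m₀ = 40,560 kg, m_f = 40,560 − 28,100 = 12,460 kg; Δv = 291×9.8×ln(3.255) = 2851.8×1.1803 ≈ 3366 m/s.
Stage 3: m₀ = 9,020 kg, m_f = 9,020 − 6,880 = 2,140 kg; Δv = 285×9.8×ln(4.215) = 2793.0×1.4386 ≈ 4018 m/s.
Total Δv = 3156 + 3366 + 4018 = 10540 m/s.

Δv ≈ 10.5 km/s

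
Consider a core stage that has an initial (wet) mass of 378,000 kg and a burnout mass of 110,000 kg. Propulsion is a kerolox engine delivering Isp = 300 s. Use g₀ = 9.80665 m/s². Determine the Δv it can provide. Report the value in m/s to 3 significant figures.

v_e = Isp · g₀ = 300 × 9.80665 = 2942.0 m/s.
Rocket equation: Δv = v_e · ln(m₀/m_f) = 2942.0 × ln(3.436) = 2942.0 × 1.2344 ≈ 3631.6 m/s.

Δv ≈ 3630 m/s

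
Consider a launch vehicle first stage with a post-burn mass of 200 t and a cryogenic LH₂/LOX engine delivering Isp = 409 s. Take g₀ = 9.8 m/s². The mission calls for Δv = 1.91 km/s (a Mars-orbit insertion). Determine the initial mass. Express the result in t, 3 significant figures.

v_e = Isp · g₀ = 409 × 9.8 = 4008.2 m/s.
From the ideal rocket equation, m₀/m_f = exp(Δv / v_e) = exp(1910 / 4008.2) = exp(0.4765) = 1.6105.
m₀ = m_f × 1.6105 = 200 × 1.6105 = 322.1 t.

initial mass ≈ 322 t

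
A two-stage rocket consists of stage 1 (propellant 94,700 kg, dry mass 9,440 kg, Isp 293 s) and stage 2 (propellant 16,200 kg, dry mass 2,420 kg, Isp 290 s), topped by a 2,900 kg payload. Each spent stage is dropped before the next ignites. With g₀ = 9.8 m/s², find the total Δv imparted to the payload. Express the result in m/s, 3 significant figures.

Ignition mass of stage 1 = 94,700+9,440 + 16,200+2,420 + 2,900 = 125,660 kg.
Stage 1: m₀ = 125,660 kg, m_f = 125,660 − 94,700 = 30,960 kg; Δv = 293×9.8×ln(4.059) = 2871.4×1.4009 ≈ 4022 m/s.
Stage 2: m₀ = 21,520 kg, m_f = 21,520 − 16,200 = 5,320 kg; Δv = 290×9.8×ln(4.045) = 2842.0×1.3975 ≈ 3972 m/s.
Total Δv = 4022 + 3972 = 7994 m/s.

Δv ≈ 7990 m/s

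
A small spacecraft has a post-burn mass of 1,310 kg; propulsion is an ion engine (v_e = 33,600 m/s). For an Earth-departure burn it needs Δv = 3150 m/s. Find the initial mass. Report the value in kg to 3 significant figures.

From the ideal rocket equation, m₀/m_f = exp(Δv / v_e) = exp(3150 / 33600.0) = exp(0.0938) = 1.0983.
m₀ = m_f × 1.0983 = 1,310 × 1.0983 = 1,438.77 kg.

initial mass ≈ 1440 kg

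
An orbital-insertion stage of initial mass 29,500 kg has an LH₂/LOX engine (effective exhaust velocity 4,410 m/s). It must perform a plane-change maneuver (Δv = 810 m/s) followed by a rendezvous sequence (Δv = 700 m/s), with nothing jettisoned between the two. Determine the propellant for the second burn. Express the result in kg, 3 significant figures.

propellant for the second burn ≈ 3600 kg

After the first burn: m = 29500 × exp(−810/4410.0) = 29500 × 0.83221 = 24,550.2 kg.
After the second burn: m = 24,550.2 × exp(−700/4410.0) = 24,550.2 × 0.85323 = 20,947 kg.
Second-burn propellant = 24,550.2 − 20,947 = 3,603.2 kg.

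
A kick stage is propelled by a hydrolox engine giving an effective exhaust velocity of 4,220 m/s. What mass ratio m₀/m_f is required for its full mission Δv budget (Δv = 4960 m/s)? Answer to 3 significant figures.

Using Δv = v_e ln(m₀/m_f): m₀/m_f = exp(Δv / v_e) = exp(4960 / 4220.0) = exp(1.1754) = 3.2393.

mass ratio ≈ 3.24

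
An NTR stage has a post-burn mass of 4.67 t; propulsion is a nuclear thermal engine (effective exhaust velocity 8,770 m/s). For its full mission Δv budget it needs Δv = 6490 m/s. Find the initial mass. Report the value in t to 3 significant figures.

By the Tsiolkovsky rocket equation, m₀/m_f = exp(Δv / v_e) = exp(6490 / 8770.0) = exp(0.7400) = 2.0960.
m₀ = m_f × 2.0960 = 4.67 × 2.0960 = 9.78832 t.

initial mass ≈ 9.79 t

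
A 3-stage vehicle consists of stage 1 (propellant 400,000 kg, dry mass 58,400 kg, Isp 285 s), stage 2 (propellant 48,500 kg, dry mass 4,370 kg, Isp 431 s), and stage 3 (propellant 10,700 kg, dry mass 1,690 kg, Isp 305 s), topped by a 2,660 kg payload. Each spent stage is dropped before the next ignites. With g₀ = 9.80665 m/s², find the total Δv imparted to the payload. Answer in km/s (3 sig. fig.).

Ignition mass of stage 1 = 400,000+58,400 + 48,500+4,370 + 10,700+1,690 + 2,660 = 526,320 kg.
Stage 1: m₀ = 526,320 kg, m_f = 526,320 − 400,000 = 126,320 kg; Δv = 285×9.80665×ln(4.167) = 2794.9×1.4271 ≈ 3989 m/s.
Stage 2: m₀ = 67,920 kg, m_f = 67,920 − 48,500 = 19,420 kg; Δv = 431×9.80665×ln(3.497) = 4226.7×1.2520 ≈ 5292 m/s.
Stage 3: m₀ = 15,050 kg, m_f = 15,050 − 10,700 = 4,350 kg; Δv = 305×9.80665×ln(3.46) = 2991.0×1.2412 ≈ 3712 m/s.
Total Δv = 3989 + 5292 + 3712 = 12993 m/s.

Δv ≈ 13.0 km/s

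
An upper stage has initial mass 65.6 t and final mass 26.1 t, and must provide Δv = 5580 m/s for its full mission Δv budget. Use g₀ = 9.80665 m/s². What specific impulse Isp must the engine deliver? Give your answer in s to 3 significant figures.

Isp ≈ 617 s

ln(m₀/m_f) = ln(65600/26100) = ln(2.513) = 0.9216.
By the Tsiolkovsky rocket equation, v_e = Δv / ln(m₀/m_f) = 5580 / 0.9216 = 6054.4 m/s.
Isp = v_e / g₀ = 6054.4 / 9.80665 = 617.4 s.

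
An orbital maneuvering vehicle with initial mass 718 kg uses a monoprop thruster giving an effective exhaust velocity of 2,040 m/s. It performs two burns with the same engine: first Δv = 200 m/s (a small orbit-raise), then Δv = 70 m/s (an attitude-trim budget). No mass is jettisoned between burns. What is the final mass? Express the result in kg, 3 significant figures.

final mass ≈ 629 kg

After the first burn: m = 718 × exp(−200/2040.0) = 718 × 0.90661 = 650.946 kg.
After the second burn: m = 650.946 × exp(−70/2040.0) = 650.946 × 0.96627 = 628.99 kg.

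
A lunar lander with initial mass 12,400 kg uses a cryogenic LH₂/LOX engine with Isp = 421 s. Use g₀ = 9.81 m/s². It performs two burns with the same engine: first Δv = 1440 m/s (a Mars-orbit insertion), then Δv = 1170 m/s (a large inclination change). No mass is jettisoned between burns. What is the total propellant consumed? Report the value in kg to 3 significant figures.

total propellant consumed ≈ 5810 kg

v_e = Isp · g₀ = 421 × 9.81 = 4130.0 m/s.
After the first burn: m = 12400 × exp(−1440/4130.0) = 12400 × 0.70563 = 8,749.81 kg.
After the second burn: m = 8,749.81 × exp(−1170/4130.0) = 8,749.81 × 0.75330 = 6,591.23 kg.
Total propellant = m₀ − m_final = 12400 − 6,591.23 = 5,808.77 kg.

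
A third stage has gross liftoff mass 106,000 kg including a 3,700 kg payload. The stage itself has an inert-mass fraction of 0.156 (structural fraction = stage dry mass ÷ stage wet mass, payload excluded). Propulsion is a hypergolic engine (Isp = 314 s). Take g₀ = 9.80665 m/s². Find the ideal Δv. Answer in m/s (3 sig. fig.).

Stage wet mass = m₀ − payload = 106,000 − 3,700 = 102,300 kg.
Stage dry mass = ε × stage wet mass = 0.156 × 102,300 = 15,958.8 kg.
Burnout mass m_f = stage dry + payload = 15,958.8 + 3,700 = 19,658.8 kg.
v_e = Isp · g₀ = 314 × 9.80665 = 3079.3 m/s.
From the ideal rocket equation, Δv = v_e · ln(106,000/19,658.8) = 3079.3 × ln(5.392) = 3079.3 × 1.6849 ≈ 5188 m/s.

Δv ≈ 5190 m/s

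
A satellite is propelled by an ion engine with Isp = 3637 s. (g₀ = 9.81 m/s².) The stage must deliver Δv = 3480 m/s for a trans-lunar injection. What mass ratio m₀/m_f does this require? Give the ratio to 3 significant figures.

mass ratio ≈ 1.10

v_e = Isp · g₀ = 3637 × 9.81 = 35679.0 m/s.
By the Tsiolkovsky rocket equation, m₀/m_f = exp(Δv / v_e) = exp(3480 / 35679.0) = exp(0.0975) = 1.1025.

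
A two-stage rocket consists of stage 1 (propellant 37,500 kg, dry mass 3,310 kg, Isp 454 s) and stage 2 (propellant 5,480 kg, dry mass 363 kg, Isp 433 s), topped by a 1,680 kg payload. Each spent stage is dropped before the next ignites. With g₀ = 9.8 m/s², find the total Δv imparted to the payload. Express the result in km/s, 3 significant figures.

Ignition mass of stage 1 = 37,500+3,310 + 5,480+363 + 1,680 = 48,333 kg.
Stage 1: m₀ = 48,333 kg, m_f = 48,333 − 37,500 = 10,833 kg; Δv = 454×9.8×ln(4.462) = 4449.2×1.4955 ≈ 6654 m/s.
Stage 2: m₀ = 7,523 kg, m_f = 7,523 − 5,480 = 2,043 kg; Δv = 433×9.8×ln(3.682) = 4243.4×1.3035 ≈ 5531 m/s.
Total Δv = 6654 + 5531 = 12185 m/s.

Δv ≈ 12.2 km/s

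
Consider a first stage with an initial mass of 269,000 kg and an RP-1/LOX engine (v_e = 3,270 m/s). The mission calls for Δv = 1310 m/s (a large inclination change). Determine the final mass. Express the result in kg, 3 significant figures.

By the Tsiolkovsky rocket equation, m₀/m_f = exp(Δv / v_e) = exp(1310 / 3270.0) = exp(0.4006) = 1.4927.
m_f = m₀ / 1.4927 = 269,000 / 1.4927 = 180,210 kg.

final mass ≈ 180000 kg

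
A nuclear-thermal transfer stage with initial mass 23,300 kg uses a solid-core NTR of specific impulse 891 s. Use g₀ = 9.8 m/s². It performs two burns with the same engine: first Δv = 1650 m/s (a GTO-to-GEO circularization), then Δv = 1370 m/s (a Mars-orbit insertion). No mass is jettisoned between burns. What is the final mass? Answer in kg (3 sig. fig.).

final mass ≈ 16500 kg

v_e = Isp · g₀ = 891 × 9.8 = 8731.8 m/s.
After the first burn: m = 23300 × exp(−1650/8731.8) = 23300 × 0.82782 = 19,288.2 kg.
After the second burn: m = 19,288.2 × exp(−1370/8731.8) = 19,288.2 × 0.85479 = 16,487.4 kg.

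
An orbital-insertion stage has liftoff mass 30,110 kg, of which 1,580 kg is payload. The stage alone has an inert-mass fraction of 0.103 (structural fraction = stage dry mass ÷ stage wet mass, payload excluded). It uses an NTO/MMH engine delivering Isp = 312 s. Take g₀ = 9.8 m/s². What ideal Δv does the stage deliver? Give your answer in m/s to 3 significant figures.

Δv ≈ 5800 m/s

Stage wet mass = m₀ − payload = 30,110 − 1,580 = 28,530 kg.
Stage dry mass = ε × stage wet mass = 0.103 × 28,530 = 2,938.59 kg.
Burnout mass m_f = stage dry + payload = 2,938.59 + 1,580 = 4,518.59 kg.
v_e = Isp · g₀ = 312 × 9.8 = 3057.6 m/s.
Δv = v_e · ln(30,110/4,518.59) = 3057.6 × ln(6.664) = 3057.6 × 1.8967 ≈ 5799 m/s.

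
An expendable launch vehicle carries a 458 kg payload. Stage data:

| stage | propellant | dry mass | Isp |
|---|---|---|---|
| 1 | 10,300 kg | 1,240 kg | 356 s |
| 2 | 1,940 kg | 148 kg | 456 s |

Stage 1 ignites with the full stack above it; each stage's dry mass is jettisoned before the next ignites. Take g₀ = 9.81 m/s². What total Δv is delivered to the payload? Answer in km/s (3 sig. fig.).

Ignition mass of stage 1 = 10,300+1,240 + 1,940+148 + 458 = 14,086 kg.
Stage 1: m₀ = 14,086 kg, m_f = 14,086 − 10,300 = 3,786 kg; Δv = 356×9.81×ln(3.721) = 3492.4×1.3139 ≈ 4589 m/s.
Stage 2: m₀ = 2,546 kg, m_f = 2,546 − 1,940 = 606 kg; Δv = 456×9.81×ln(4.201) = 4473.4×1.4354 ≈ 6421 m/s.
Total Δv = 4589 + 6421 = 11010 m/s.

Δv ≈ 11.0 km/s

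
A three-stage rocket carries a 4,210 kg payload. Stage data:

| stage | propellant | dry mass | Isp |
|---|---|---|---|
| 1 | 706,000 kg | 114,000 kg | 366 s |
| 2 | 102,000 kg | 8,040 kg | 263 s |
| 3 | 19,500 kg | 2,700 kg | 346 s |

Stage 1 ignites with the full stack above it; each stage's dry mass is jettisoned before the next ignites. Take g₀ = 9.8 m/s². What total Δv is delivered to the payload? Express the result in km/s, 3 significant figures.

Ignition mass of stage 1 = 706,000+114,000 + 102,000+8,040 + 19,500+2,700 + 4,210 = 956,450 kg.
Stage 1: m₀ = 956,450 kg, m_f = 956,450 − 706,000 = 250,450 kg; Δv = 366×9.8×ln(3.819) = 3586.8×1.3400 ≈ 4806 m/s.
Stage 2: m₀ = 136,450 kg, m_f = 136,450 − 102,000 = 34,450 kg; Δv = 263×9.8×ln(3.961) = 2577.4×1.3764 ≈ 3548 m/s.
Stage 3: m₀ = 26,410 kg, m_f = 26,410 − 19,500 = 6,910 kg; Δv = 346×9.8×ln(3.822) = 3390.8×1.3408 ≈ 4546 m/s.
Total Δv = 4806 + 3548 + 4546 = 12900 m/s.

Δv ≈ 12.9 km/s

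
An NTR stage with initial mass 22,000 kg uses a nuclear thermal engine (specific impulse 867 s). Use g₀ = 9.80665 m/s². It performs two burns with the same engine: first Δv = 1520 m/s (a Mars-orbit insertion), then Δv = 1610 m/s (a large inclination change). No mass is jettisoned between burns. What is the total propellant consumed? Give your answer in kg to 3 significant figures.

total propellant consumed ≈ 6780 kg

v_e = Isp · g₀ = 867 × 9.80665 = 8502.4 m/s.
After the first burn: m = 22000 × exp(−1520/8502.4) = 22000 × 0.83630 = 18,398.6 kg.
After the second burn: m = 18,398.6 × exp(−1610/8502.4) = 18,398.6 × 0.82749 = 15,224.7 kg.
Total propellant = m₀ − m_final = 22000 − 15,224.7 = 6,775.3 kg.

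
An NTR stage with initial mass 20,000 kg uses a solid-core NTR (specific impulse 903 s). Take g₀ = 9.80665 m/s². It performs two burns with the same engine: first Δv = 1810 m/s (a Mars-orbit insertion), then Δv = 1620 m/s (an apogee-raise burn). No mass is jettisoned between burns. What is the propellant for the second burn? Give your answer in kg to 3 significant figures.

propellant for the second burn ≈ 2730 kg

v_e = Isp · g₀ = 903 × 9.80665 = 8855.4 m/s.
After the first burn: m = 20000 × exp(−1810/8855.4) = 20000 × 0.81514 = 16,302.8 kg.
After the second burn: m = 16,302.8 × exp(−1620/8855.4) = 16,302.8 × 0.83282 = 13,577.3 kg.
Second-burn propellant = 16,302.8 − 13,577.3 = 2,725.5 kg.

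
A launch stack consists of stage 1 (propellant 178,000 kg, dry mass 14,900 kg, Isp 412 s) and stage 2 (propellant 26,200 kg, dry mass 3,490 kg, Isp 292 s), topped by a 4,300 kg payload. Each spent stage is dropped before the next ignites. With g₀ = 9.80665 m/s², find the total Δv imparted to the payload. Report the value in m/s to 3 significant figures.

Ignition mass of stage 1 = 178,000+14,900 + 26,200+3,490 + 4,300 = 226,890 kg.
Stage 1: m₀ = 226,890 kg, m_f = 226,890 − 178,000 = 48,890 kg; Δv = 412×9.80665×ln(4.641) = 4040.3×1.5349 ≈ 6201 m/s.
Stage 2: m₀ = 33,990 kg, m_f = 33,990 − 26,200 = 7,790 kg; Δv = 292×9.80665×ln(4.363) = 2863.5×1.4732 ≈ 4219 m/s.
Total Δv = 6201 + 4219 = 10420 m/s.

Δv ≈ 10400 m/s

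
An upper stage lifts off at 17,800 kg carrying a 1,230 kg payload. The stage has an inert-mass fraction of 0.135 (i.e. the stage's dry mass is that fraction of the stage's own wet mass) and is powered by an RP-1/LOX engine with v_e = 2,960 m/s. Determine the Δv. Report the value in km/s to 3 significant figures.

Δv ≈ 4.84 km/s

Stage wet mass = m₀ − payload = 17,800 − 1,230 = 16,570 kg.
Stage dry mass = ε × stage wet mass = 0.135 × 16,570 = 2,236.95 kg.
Burnout mass m_f = stage dry + payload = 2,236.95 + 1,230 = 3,466.95 kg.
Rocket equation: Δv = v_e · ln(17,800/3,466.95) = 2960.0 × ln(5.134) = 2960.0 × 1.6359 ≈ 4842 m/s.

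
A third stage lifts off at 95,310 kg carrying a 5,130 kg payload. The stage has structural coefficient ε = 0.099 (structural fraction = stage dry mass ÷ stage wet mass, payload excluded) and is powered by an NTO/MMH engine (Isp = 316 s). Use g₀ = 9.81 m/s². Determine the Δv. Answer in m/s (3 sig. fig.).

Stage wet mass = m₀ − payload = 95,310 − 5,130 = 90,180 kg.
Stage dry mass = ε × stage wet mass = 0.099 × 90,180 = 8,927.82 kg.
Burnout mass m_f = stage dry + payload = 8,927.82 + 5,130 = 14,057.82 kg.
v_e = Isp · g₀ = 316 × 9.81 = 3100.0 m/s.
Rocket equation: Δv = v_e · ln(95,310/14,057.82) = 3100.0 × ln(6.78) = 3100.0 × 1.9140 ≈ 5933 m/s.

Δv ≈ 5930 m/s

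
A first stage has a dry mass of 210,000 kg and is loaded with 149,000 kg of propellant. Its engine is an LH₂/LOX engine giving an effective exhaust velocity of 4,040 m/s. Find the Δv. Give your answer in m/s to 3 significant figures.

Δv ≈ 2170 m/s

m₀ = m_dry + m_prop = 210,000 + 149,000 = 359,000 kg.
Using Δv = v_e ln(m₀/m_f): Δv = v_e · ln(m₀/m_f) = 4040.0 × ln(1.71) = 4040.0 × 0.5362 ≈ 2166.3 m/s.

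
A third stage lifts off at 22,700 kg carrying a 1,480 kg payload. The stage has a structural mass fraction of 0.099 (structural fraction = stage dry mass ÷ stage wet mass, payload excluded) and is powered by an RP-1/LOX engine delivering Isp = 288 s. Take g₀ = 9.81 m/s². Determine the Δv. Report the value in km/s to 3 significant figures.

Δv ≈ 5.22 km/s

Stage wet mass = m₀ − payload = 22,700 − 1,480 = 21,220 kg.
Stage dry mass = ε × stage wet mass = 0.099 × 21,220 = 2,100.78 kg.
Burnout mass m_f = stage dry + payload = 2,100.78 + 1,480 = 3,580.78 kg.
v_e = Isp · g₀ = 288 × 9.81 = 2825.3 m/s.
Δv = v_e · ln(22,700/3,580.78) = 2825.3 × ln(6.339) = 2825.3 × 1.8468 ≈ 5218 m/s.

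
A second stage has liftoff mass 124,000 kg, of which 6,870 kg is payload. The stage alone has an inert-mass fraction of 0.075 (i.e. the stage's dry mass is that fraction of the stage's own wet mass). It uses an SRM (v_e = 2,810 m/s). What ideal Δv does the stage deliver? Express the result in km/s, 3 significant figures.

Δv ≈ 5.82 km/s

Stage wet mass = m₀ − payload = 124,000 − 6,870 = 117,130 kg.
Stage dry mass = ε × stage wet mass = 0.075 × 117,130 = 8,784.75 kg.
Burnout mass m_f = stage dry + payload = 8,784.75 + 6,870 = 15,654.75 kg.
Δv = v_e · ln(124,000/15,654.75) = 2810.0 × ln(7.921) = 2810.0 × 2.0695 ≈ 5815 m/s.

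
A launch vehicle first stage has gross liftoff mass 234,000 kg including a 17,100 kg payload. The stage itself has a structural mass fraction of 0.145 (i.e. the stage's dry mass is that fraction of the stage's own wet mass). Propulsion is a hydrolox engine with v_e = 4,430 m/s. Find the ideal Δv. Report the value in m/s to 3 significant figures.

Stage wet mass = m₀ − payload = 234,000 − 17,100 = 216,900 kg.
Stage dry mass = ε × stage wet mass = 0.145 × 216,900 = 31,450.5 kg.
Burnout mass m_f = stage dry + payload = 31,450.5 + 17,100 = 48,550.5 kg.
Δv = v_e · ln(234,000/48,550.5) = 4430.0 × ln(4.82) = 4430.0 × 1.5727 ≈ 6967 m/s.

Δv ≈ 6970 m/s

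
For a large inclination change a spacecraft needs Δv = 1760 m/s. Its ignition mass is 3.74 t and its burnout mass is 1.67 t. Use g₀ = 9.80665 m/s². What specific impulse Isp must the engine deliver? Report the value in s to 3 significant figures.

ln(m₀/m_f) = ln(3740/1670) = ln(2.24) = 0.8063.
By the Tsiolkovsky rocket equation, v_e = Δv / ln(m₀/m_f) = 1760 / 0.8063 = 2182.9 m/s.
Isp = v_e / g₀ = 2182.9 / 9.80665 = 222.6 s.

Isp ≈ 223 s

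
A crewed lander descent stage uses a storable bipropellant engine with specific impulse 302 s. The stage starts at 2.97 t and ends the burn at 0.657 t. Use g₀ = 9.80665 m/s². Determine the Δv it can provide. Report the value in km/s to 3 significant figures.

Δv ≈ 4.47 km/s

v_e = Isp · g₀ = 302 × 9.80665 = 2961.6 m/s.
Δv = v_e · ln(m₀/m_f) = 2961.6 × ln(4.521) = 2961.6 × 1.5086 ≈ 4468.0 m/s.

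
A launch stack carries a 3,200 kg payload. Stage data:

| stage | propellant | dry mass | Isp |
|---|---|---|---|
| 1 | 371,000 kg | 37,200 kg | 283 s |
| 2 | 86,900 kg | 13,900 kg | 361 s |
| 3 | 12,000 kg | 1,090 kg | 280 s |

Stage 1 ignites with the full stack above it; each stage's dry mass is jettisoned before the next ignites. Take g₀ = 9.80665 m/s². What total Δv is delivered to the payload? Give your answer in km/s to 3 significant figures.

Δv ≈ 11.9 km/s

Ignition mass of stage 1 = 371,000+37,200 + 86,900+13,900 + 12,000+1,090 + 3,200 = 525,290 kg.
Stage 1: m₀ = 525,290 kg, m_f = 525,290 − 371,000 = 154,290 kg; Δv = 283×9.80665×ln(3.405) = 2775.3×1.2251 ≈ 3400 m/s.
Stage 2: m₀ = 117,090 kg, m_f = 117,090 − 86,900 = 30,190 kg; Δv = 361×9.80665×ln(3.878) = 3540.2×1.3554 ≈ 4799 m/s.
Stage 3: m₀ = 16,290 kg, m_f = 16,290 − 12,000 = 4,290 kg; Δv = 280×9.80665×ln(3.797) = 2745.9×1.3343 ≈ 3664 m/s.
Total Δv = 3400 + 4799 + 3664 = 11863 m/s.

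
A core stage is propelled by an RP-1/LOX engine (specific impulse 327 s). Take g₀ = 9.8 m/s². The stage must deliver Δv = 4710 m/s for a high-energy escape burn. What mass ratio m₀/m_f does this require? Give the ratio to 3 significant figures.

mass ratio ≈ 4.35

v_e = Isp · g₀ = 327 × 9.8 = 3204.6 m/s.
From the ideal rocket equation, m₀/m_f = exp(Δv / v_e) = exp(4710 / 3204.6) = exp(1.4698) = 4.3482.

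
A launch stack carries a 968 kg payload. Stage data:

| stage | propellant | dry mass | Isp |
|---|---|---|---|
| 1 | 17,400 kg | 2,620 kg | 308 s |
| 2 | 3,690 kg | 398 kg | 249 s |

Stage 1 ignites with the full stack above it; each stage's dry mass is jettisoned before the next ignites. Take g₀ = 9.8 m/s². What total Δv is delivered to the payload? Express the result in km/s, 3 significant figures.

Δv ≈ 6.77 km/s

Ignition mass of stage 1 = 17,400+2,620 + 3,690+398 + 968 = 25,076 kg.
Stage 1: m₀ = 25,076 kg, m_f = 25,076 − 17,400 = 7,676 kg; Δv = 308×9.8×ln(3.267) = 3018.4×1.1838 ≈ 3573 m/s.
Stage 2: m₀ = 5,056 kg, m_f = 5,056 − 3,690 = 1,366 kg; Δv = 249×9.8×ln(3.701) = 2440.2×1.3087 ≈ 3193 m/s.
Total Δv = 3573 + 3193 = 6766 m/s.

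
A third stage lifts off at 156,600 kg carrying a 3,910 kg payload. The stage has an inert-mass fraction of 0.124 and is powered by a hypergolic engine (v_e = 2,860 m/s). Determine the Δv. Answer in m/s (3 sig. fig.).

Stage wet mass = m₀ − payload = 156,600 − 3,910 = 152,690 kg.
Stage dry mass = ε × stage wet mass = 0.124 × 152,690 = 18,933.6 kg.
Burnout mass m_f = stage dry + payload = 18,933.6 + 3,910 = 22,843.6 kg.
By the Tsiolkovsky rocket equation, Δv = v_e · ln(156,600/22,843.6) = 2860.0 × ln(6.855) = 2860.0 × 1.9250 ≈ 5506 m/s.

Δv ≈ 5510 m/s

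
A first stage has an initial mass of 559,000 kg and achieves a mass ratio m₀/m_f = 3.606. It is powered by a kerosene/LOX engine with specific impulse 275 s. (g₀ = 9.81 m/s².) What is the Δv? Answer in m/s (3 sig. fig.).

v_e = Isp · g₀ = 275 × 9.81 = 2697.8 m/s.
By the Tsiolkovsky rocket equation, Δv = v_e · ln(3.606) = 2697.8 × 1.2826 ≈ 3460.1 m/s.

Δv ≈ 3460 m/s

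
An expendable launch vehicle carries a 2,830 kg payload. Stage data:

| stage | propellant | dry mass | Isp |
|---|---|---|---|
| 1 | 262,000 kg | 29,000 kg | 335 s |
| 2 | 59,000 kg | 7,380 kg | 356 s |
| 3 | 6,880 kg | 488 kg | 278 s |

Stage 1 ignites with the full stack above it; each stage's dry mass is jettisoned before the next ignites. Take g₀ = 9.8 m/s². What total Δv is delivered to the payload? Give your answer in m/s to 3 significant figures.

Δv ≈ 12300 m/s

Ignition mass of stage 1 = 262,000+29,000 + 59,000+7,380 + 6,880+488 + 2,830 = 367,578 kg.
Stage 1: m₀ = 367,578 kg, m_f = 367,578 − 262,000 = 105,578 kg; Δv = 335×9.8×ln(3.482) = 3283.0×1.2475 ≈ 4095 m/s.
Stage 2: m₀ = 76,578 kg, m_f = 76,578 − 59,000 = 17,578 kg; Δv = 356×9.8×ln(4.356) = 3488.8×1.4717 ≈ 5134 m/s.
Stage 3: m₀ = 10,198 kg, m_f = 10,198 − 6,880 = 3,318 kg; Δv = 278×9.8×ln(3.074) = 2724.4×1.1228 ≈ 3059 m/s.
Total Δv = 4095 + 5134 + 3059 = 12288 m/s.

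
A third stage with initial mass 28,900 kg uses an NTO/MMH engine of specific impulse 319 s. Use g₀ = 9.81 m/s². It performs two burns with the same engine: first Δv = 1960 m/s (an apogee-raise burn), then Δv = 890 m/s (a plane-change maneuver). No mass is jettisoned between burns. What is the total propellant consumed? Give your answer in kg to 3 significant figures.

v_e = Isp · g₀ = 319 × 9.81 = 3129.4 m/s.
After the first burn: m = 28900 × exp(−1960/3129.4) = 28900 × 0.53456 = 15,448.8 kg.
After the second burn: m = 15,448.8 × exp(−890/3129.4) = 15,448.8 × 0.75247 = 11,624.8 kg.
Total propellant = m₀ − m_final = 28900 − 11,624.8 = 17,275.2 kg.

total propellant consumed ≈ 17300 kg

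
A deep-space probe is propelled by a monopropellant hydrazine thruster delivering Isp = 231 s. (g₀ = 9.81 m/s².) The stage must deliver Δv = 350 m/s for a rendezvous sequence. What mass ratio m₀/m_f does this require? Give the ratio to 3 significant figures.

mass ratio ≈ 1.17

v_e = Isp · g₀ = 231 × 9.81 = 2266.1 m/s.
m₀/m_f = exp(Δv / v_e) = exp(350 / 2266.1) = exp(0.1544) = 1.1670.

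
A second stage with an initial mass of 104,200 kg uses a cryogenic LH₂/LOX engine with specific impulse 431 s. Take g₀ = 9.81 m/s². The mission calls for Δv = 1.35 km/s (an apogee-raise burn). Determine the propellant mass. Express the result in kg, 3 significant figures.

propellant mass ≈ 28500 kg

v_e = Isp · g₀ = 431 × 9.81 = 4228.1 m/s.
m₀/m_f = exp(Δv / v_e) = exp(1350 / 4228.1) = exp(0.3193) = 1.3762.
m_f = 104,200 / 1.3762 = 75,715.7 kg, so propellant = m₀ − m_f = 104,200 − 75,715.7 = 28,484.3 kg.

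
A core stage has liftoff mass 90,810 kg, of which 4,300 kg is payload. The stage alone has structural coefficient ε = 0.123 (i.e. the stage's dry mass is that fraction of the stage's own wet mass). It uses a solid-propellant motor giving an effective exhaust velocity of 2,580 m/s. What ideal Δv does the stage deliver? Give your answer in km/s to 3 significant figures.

Δv ≈ 4.66 km/s

Stage wet mass = m₀ − payload = 90,810 − 4,300 = 86,510 kg.
Stage dry mass = ε × stage wet mass = 0.123 × 86,510 = 10,640.7 kg.
Burnout mass m_f = stage dry + payload = 10,640.7 + 4,300 = 14,940.7 kg.
Using Δv = v_e ln(m₀/m_f): Δv = v_e · ln(90,810/14,940.7) = 2580.0 × ln(6.078) = 2580.0 × 1.8047 ≈ 4656 m/s.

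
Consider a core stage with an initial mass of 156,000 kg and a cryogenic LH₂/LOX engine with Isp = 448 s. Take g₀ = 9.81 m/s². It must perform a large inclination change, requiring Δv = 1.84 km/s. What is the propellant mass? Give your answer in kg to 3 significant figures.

v_e = Isp · g₀ = 448 × 9.81 = 4394.9 m/s.
From the ideal rocket equation, m₀/m_f = exp(Δv / v_e) = exp(1840 / 4394.9) = exp(0.4187) = 1.5199.
m_f = 156,000 / 1.5199 = 102,638 kg, so propellant = m₀ − m_f = 156,000 − 102,638 = 53,362 kg.

propellant mass ≈ 53400 kg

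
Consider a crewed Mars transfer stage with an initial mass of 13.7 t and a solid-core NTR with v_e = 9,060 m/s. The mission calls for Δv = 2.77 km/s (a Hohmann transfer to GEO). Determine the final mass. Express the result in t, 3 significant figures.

final mass ≈ 10.1 t

m₀/m_f = exp(Δv / v_e) = exp(2770 / 9060.0) = exp(0.3057) = 1.3576.
m_f = m₀ / 1.3576 = 13.7 / 1.3576 = 10.0913 t.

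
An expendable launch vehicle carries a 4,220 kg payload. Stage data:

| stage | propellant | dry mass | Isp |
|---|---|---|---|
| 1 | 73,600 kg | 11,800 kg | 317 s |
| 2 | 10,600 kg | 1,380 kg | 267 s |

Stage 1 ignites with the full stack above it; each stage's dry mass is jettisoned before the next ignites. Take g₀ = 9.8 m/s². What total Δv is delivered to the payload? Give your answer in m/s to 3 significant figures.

Ignition mass of stage 1 = 73,600+11,800 + 10,600+1,380 + 4,220 = 101,600 kg.
Stage 1: m₀ = 101,600 kg, m_f = 101,600 − 73,600 = 28,000 kg; Δv = 317×9.8×ln(3.629) = 3106.6×1.2888 ≈ 4004 m/s.
Stage 2: m₀ = 16,200 kg, m_f = 16,200 − 10,600 = 5,600 kg; Δv = 267×9.8×ln(2.893) = 2616.6×1.0622 ≈ 2779 m/s.
Total Δv = 4004 + 2779 = 6783 m/s.

Δv ≈ 6780 m/s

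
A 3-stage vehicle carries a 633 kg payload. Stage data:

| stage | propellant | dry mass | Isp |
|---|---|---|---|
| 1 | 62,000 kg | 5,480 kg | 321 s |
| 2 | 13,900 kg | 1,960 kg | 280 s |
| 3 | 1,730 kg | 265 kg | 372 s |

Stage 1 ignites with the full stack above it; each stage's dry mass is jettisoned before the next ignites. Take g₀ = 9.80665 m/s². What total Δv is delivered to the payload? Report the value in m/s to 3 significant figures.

Ignition mass of stage 1 = 62,000+5,480 + 13,900+1,960 + 1,730+265 + 633 = 85,968 kg.
Stage 1: m₀ = 85,968 kg, m_f = 85,968 − 62,000 = 23,968 kg; Δv = 321×9.80665×ln(3.587) = 3147.9×1.2773 ≈ 4021 m/s.
Stage 2: m₀ = 18,488 kg, m_f = 18,488 − 13,900 = 4,588 kg; Δv = 280×9.80665×ln(4.03) = 2745.9×1.3937 ≈ 3827 m/s.
Stage 3: m₀ = 2,628 kg, m_f = 2,628 − 1,730 = 898 kg; Δv = 372×9.80665×ln(2.927) = 3648.1×1.0738 ≈ 3917 m/s.
Total Δv = 4021 + 3827 + 3917 = 11765 m/s.

Δv ≈ 11800 m/s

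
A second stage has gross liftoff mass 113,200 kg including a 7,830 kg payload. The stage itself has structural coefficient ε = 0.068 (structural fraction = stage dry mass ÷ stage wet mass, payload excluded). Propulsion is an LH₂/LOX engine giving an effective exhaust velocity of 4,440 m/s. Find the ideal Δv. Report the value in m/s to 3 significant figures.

Stage wet mass = m₀ − payload = 113,200 − 7,830 = 105,370 kg.
Stage dry mass = ε × stage wet mass = 0.068 × 105,370 = 7,165.16 kg.
Burnout mass m_f = stage dry + payload = 7,165.16 + 7,830 = 14,995.16 kg.
Using Δv = v_e ln(m₀/m_f): Δv = v_e · ln(113,200/14,995.16) = 4440.0 × ln(7.549) = 4440.0 × 2.0214 ≈ 8975 m/s.

Δv ≈ 8980 m/s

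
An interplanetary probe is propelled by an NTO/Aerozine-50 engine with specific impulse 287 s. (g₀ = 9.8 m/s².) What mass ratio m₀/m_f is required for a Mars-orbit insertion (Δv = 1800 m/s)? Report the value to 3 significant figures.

mass ratio ≈ 1.90

v_e = Isp · g₀ = 287 × 9.8 = 2812.6 m/s.
m₀/m_f = exp(Δv / v_e) = exp(1800 / 2812.6) = exp(0.6400) = 1.8964.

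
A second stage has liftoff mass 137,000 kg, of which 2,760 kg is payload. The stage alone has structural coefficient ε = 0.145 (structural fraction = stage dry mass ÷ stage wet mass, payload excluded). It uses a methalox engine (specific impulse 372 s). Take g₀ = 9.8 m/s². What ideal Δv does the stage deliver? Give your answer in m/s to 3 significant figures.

Stage wet mass = m₀ − payload = 137,000 − 2,760 = 134,240 kg.
Stage dry mass = ε × stage wet mass = 0.145 × 134,240 = 19,464.8 kg.
Burnout mass m_f = stage dry + payload = 19,464.8 + 2,760 = 22,224.8 kg.
v_e = Isp · g₀ = 372 × 9.8 = 3645.6 m/s.
Rocket equation: Δv = v_e · ln(137,000/22,224.8) = 3645.6 × ln(6.164) = 3645.6 × 1.8188 ≈ 6631 m/s.

Δv ≈ 6630 m/s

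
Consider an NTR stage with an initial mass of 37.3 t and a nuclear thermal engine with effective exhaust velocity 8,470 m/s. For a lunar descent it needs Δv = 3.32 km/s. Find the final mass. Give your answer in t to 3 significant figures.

m₀/m_f = exp(Δv / v_e) = exp(3320 / 8470.0) = exp(0.3920) = 1.4799.
m_f = m₀ / 1.4799 = 37.3 / 1.4799 = 25.2044 t.

final mass ≈ 25.2 t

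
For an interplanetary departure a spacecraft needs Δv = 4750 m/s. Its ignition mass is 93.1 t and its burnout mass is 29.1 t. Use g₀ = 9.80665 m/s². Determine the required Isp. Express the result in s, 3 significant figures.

Isp ≈ 417 s

ln(m₀/m_f) = ln(93100/29100) = ln(3.199) = 1.1629.
v_e = Δv / ln(m₀/m_f) = 4750 / 1.1629 = 4084.5 m/s.
Isp = v_e / g₀ = 4084.5 / 9.80665 = 416.5 s.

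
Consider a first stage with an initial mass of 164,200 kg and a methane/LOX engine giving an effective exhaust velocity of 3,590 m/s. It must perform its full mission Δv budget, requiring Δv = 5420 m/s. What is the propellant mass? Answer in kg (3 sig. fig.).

From the ideal rocket equation, m₀/m_f = exp(Δv / v_e) = exp(5420 / 3590.0) = exp(1.5097) = 4.5256.
m_f = 164,200 / 4.5256 = 36,282.5 kg, so propellant = m₀ − m_f = 164,200 − 36,282.5 = 127,917.5 kg.

propellant mass ≈ 128000 kg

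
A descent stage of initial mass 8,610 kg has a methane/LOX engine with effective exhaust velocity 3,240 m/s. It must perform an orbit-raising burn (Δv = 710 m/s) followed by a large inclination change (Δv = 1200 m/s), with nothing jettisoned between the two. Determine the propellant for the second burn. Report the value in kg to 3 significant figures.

After the first burn: m = 8610 × exp(−710/3240.0) = 8610 × 0.80321 = 6,915.64 kg.
After the second burn: m = 6,915.64 × exp(−1200/3240.0) = 6,915.64 × 0.69048 = 4,775.11 kg.
Second-burn propellant = 6,915.64 − 4,775.11 = 2,140.53 kg.

propellant for the second burn ≈ 2140 kg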